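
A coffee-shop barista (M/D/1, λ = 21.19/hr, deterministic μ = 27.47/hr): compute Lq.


ρ = 21.19/27.47 = 0.7714
M/D/1: Lq = ρ²/(2(1−ρ)) = 0.5950/(2·0.2286) = 1.30141

Final: 1.30141


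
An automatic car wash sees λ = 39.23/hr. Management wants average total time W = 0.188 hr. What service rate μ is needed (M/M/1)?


W = 1/(μ−λ) ⇒ μ − λ = 1/W = 1/0.188 = 5.3191
μ = λ + 1/W = 39.23 + 5.3191 = 44.5491 per hr

Final: 44.5491 /hr


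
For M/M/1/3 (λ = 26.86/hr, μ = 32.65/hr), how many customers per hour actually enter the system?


ρ = 0.8227; P_K = (1−ρ)ρ^3/(1−ρ^4) = 0.182174
λ_eff = λ(1 − P_K) = 26.86·(1 − 0.182174) = 26.86·0.817826 = 21.9668 /hr

Final: 21.9668 /hr


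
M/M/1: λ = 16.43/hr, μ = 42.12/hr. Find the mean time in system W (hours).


W = 1/(μ−λ) = 1/(42.12 − 16.43) = 1/25.69 = 0.03893 hr

Final: 0.03893 hr


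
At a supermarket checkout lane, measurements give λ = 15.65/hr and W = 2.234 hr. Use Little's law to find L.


L = λW = 15.65·2.234 = 34.9621

Final: 34.9621


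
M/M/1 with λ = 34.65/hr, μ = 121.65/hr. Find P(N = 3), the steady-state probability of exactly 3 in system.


ρ = 34.65/121.65 = 0.2848
P_n = (1−ρ)·ρ^n = (1 − 0.2848)·0.2848^3 = 0.7152·0.023109 = 0.016526

Final: 0.016526


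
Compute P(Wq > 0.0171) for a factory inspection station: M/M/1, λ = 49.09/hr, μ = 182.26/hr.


ρ = 49.09/182.26 = 0.2693
P(Wq > t) = ρ·e^{−(μ−λ)t} = 0.2693·e^{−2.2772}
= 0.2693·0.102570 = 0.027626

Final: 0.027626


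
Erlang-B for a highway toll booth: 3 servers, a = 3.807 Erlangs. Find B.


B(c,a) = (a^c/c!) / Σ_{k=0}^{c} a^k/k!
a^3/3! = 9.195966
Σ terms (k=0..3): 1.00000 + 3.80700 + 7.24662 + 9.19597 = 21.249591
B = 9.195966/21.249591 = 0.432760

Final: 0.432760


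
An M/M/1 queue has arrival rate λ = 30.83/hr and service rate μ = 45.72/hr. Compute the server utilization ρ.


ρ = λ/μ = 30.83/45.72 = 0.6743

Final: 0.6743


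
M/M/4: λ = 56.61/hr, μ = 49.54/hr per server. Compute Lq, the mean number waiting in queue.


a = λ/μ = 1.1427; ρ = a/4 = 0.2857
P₀ = 0.318091
Lq = P₀·a^c·ρ / (c!·(1−ρ)²) = 0.318091·1.70510·0.2857/(24·0.51026)
= 0.01265

Final: 0.01265


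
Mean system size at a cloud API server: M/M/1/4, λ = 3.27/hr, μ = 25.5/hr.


ρ = 3.27/25.5 = 0.1282
L = ρ[1 − (K+1)ρ^K + Kρ^(K+1)] / [(1−ρ)(1−ρ^(K+1))]
Numerator: 0.1282·(1 − 5·0.0002704 + 4·0.00003468) = 0.128080
Denominator: (0.8718)·(0.999965) = 0.871734
L = 0.128080/0.871734 = 0.1469

Final: 0.1469


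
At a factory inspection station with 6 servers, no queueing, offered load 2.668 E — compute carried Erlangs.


B(6,2.668) = 0.035449 (Erlang-B)
Carried load = a(1 − B) = 2.668·(1 − 0.035449) = 2.668·0.964551 = 2.5734 E

Final: 2.5734 Erlangs


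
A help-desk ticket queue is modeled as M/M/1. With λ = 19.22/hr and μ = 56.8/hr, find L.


ρ = λ/μ = 19.22/56.8 = 0.3384
L = ρ/(1−ρ) = 0.3384/(1 − 0.3384) = 0.3384/0.6616 = 0.5114

Final: 0.5114


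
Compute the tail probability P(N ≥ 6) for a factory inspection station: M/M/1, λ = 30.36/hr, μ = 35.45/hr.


ρ = 30.36/35.45 = 0.8564
P(N ≥ n) = ρ^n = 0.8564^6 = 0.394560

Final: 0.394560


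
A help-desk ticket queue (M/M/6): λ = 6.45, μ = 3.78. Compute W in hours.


a = 1.7063; ρ = 0.2844; P₀ = 0.181426
Lq = P₀·a^c·ρ/(c!(1−ρ)²) = 0.003454
Wq = Lq/λ = 0.003454/6.45 = 0.0005355 hr
W = Wq + 1/μ = 0.0005355 + 0.26455 = 0.26509 hr

Final: 0.26509 hr


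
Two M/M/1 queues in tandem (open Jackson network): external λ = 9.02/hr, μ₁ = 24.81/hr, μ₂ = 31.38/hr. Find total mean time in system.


Each node sees arrival rate λ = 9.02/hr (tandem ⇒ throughput preserved).
W₁ = 1/(μ₁−λ) = 1/(24.81−9.02) = 0.06333 hr
W₂ = 1/(μ₂−λ) = 1/(31.38−9.02) = 0.04472 hr
W_total = W₁ + W₂ = 0.06333 + 0.04472 = 0.10805 hr

Final: 0.10805 hr


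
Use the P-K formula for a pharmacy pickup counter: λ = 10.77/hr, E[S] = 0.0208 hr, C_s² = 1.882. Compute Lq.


ρ = λ·E[S] = 10.77·0.0208 = 0.2240
Lq = ρ²(1+C_s²)/(2(1−ρ)) = 0.05018·(1+1.882)/(2·0.7760)
= 0.05018·2.8820/1.5520 = 0.09319

Final: 0.09319


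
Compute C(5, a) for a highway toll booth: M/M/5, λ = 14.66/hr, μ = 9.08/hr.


a = λ/μ = 1.6145; ρ = a/5 = 0.3229
P₀ = 0.198511 (from M/M/c formula)
C(c,a) = [a^c/(c!(1−ρ))]·P₀ = [10.97086/(120·0.6771)]·0.198511
= 0.13502·0.198511 = 0.026804

Final: 0.026804


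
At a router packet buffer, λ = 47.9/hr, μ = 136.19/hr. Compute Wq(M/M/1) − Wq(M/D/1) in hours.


ρ = 47.9/136.19 = 0.3517
Wq(M/M/1) = ρ/(μ−λ) = 0.3517/88.29 = 0.003984 hr
Wq(M/D/1) = ρ/(2(μ−λ)) = 0.001992 hr
Savings = 0.003984 − 0.001992 = 0.001992 hr

Final: 0.001992 hr


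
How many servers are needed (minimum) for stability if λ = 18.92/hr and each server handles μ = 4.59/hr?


Stability requires cμ > λ ⇔ c > λ/μ.
λ/μ = 18.92/4.59 = 4.1220
Minimum integer c = ⌊4.1220⌋ + 1 = 5
Check: 5·4.59 = 22.95 > 18.92, while 4·4.59 = 18.36 ≤ 18.92

Final: 5 servers


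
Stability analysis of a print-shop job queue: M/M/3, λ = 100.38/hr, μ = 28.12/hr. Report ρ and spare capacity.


Total capacity cμ = 3·28.12 = 84.36/hr
ρ = λ/(cμ) = 100.38/84.36 = 1.1899
Stable ⇔ ρ < 1: NO
Spare capacity = cμ − λ = 84.36 − 100.38 = -16.02/hr

Final: ρ = 1.1899; unstable; margin = -16.02/hr


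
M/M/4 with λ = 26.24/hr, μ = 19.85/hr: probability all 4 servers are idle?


a = λ/μ = 26.24/19.85 = 1.3219; ρ = a/c = 0.3305
Σ_{k=0}^{3} a^k/k! (terms k=0..3) = 1.00000 + 1.32191 + 0.87373 + 0.38500 = 3.58064
Tail: a^4/(4!(1−ρ)) = 3.05361/(24·0.6695) = 0.19004
P₀ = 1/(3.58064 + 0.19004) = 1/3.77068 = 0.265204

Final: 0.265204


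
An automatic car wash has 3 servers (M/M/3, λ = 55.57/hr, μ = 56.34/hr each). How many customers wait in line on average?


a = λ/μ = 0.9863; ρ = a/3 = 0.3288
P₀ = 0.368865
Lq = P₀·a^c·ρ / (c!·(1−ρ)²) = 0.368865·0.95956·0.3288/(6·0.45054)
= 0.04305

Final: 0.04305


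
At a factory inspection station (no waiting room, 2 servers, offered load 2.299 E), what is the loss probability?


B(c,a) = (a^c/c!) / Σ_{k=0}^{c} a^k/k!
a^2/2! = 2.642700
Σ terms (k=0..2): 1.00000 + 2.29900 + 2.64270 = 5.941700
B = 2.642700/5.941700 = 0.444772

Final: 0.444772


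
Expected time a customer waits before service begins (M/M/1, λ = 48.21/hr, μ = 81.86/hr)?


ρ = 48.21/81.86 = 0.5889
Wq = ρ/(μ−λ) = 0.5889/(81.86 − 48.21) = 0.5889/33.65 = 0.01750 hr

Final: 0.01750 hr


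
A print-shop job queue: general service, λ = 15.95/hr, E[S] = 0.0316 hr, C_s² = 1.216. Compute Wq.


ρ = λ·E[S] = 15.95·0.0316 = 0.5040
E[S²] = E[S]²(1+C_s²) = 0.0316²·(1+1.216) = 0.002213
Wq = λ·E[S²]/(2(1−ρ)) = 15.95·0.002213/(2·0.4960) = 0.03558 hr

Final: 0.03558 hr


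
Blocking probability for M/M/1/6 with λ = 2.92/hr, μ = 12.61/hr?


ρ = λ/μ = 2.92/12.61 = 0.2316
P_K = (1−ρ)ρ^K/(1−ρ^(K+1)) = (0.7684·0.0001542)/(1 − 0.00003570)
= 0.0001185/0.999964 = 0.0001185

Final: 0.0001185


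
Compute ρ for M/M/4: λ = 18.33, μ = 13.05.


ρ = λ/(cμ) = 18.33/(4·13.05) = 18.33/52.20 = 0.3511

Final: 0.3511


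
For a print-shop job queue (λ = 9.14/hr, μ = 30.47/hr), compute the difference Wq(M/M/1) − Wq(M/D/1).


ρ = 9.14/30.47 = 0.3000
Wq(M/M/1) = ρ/(μ−λ) = 0.3000/21.33 = 0.01406 hr
Wq(M/D/1) = ρ/(2(μ−λ)) = 0.007032 hr
Savings = 0.01406 − 0.007032 = 0.007032 hr

Final: 0.007032 hr


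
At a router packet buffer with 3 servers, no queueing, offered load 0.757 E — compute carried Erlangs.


B(3,0.757) = 0.034171 (Erlang-B)
Carried load = a(1 − B) = 0.757·(1 − 0.034171) = 0.757·0.965829 = 0.7311 E

Final: 0.7311 Erlangs


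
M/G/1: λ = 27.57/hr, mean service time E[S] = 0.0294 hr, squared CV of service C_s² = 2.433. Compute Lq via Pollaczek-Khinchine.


ρ = λ·E[S] = 27.57·0.0294 = 0.8106
Lq = ρ²(1+C_s²)/(2(1−ρ)) = 0.6570·(1+2.433)/(2·0.1894)
= 0.6570·3.4330/0.3789 = 5.95300

Final: 5.95300


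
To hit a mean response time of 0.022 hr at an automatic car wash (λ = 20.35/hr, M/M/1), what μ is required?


W = 1/(μ−λ) ⇒ μ − λ = 1/W = 1/0.022 = 45.4545
μ = λ + 1/W = 20.35 + 45.4545 = 65.8045 per hr

Final: 65.8045 /hr


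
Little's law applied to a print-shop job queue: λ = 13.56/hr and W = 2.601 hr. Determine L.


L = λW = 13.56·2.601 = 35.2696

Final: 35.2696


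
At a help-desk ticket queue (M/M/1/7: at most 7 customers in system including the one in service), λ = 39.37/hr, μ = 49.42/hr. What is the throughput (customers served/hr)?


ρ = 0.7966; P_K = (1−ρ)ρ^7/(1−ρ^8) = 0.049428
λ_eff = λ(1 − P_K) = 39.37·(1 − 0.049428) = 39.37·0.950572 = 37.4240 /hr

Final: 37.4240 /hr


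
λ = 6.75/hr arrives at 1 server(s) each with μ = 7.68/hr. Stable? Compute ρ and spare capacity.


Total capacity cμ = 1·7.68 = 7.68/hr
ρ = λ/(cμ) = 6.75/7.68 = 0.8789
Stable ⇔ ρ < 1: YES
Spare capacity = cμ − λ = 7.68 − 6.75 = 0.93/hr

Final: ρ = 0.8789; stable; margin = 0.93/hr


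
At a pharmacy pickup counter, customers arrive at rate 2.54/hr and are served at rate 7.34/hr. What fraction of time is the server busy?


ρ = λ/μ = 2.54/7.34 = 0.3460

Final: 0.3460


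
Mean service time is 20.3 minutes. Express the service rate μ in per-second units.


μ = 1/(service time) in consistent units.
1 second = 0.0166667 min, so μ = 0.0166667/20.3 = 0.0008210 per second

Final: 0.0008210 /sec


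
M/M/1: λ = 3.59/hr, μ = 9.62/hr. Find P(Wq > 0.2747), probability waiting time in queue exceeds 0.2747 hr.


ρ = 3.59/9.62 = 0.3732
P(Wq > t) = ρ·e^{−(μ−λ)t} = 0.3732·e^{−1.6564}
= 0.3732·0.190817 = 0.071209

Final: 0.071209


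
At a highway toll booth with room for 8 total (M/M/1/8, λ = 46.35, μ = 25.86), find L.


ρ = 46.35/25.86 = 1.7923
L = ρ[1 − (K+1)ρ^K + Kρ^(K+1)] / [(1−ρ)(1−ρ^(K+1))]
Numerator: 1.7923·(1 − 9·106.504938 + 8·190.893421) = 1020.924042
Denominator: (-0.7923)·(-189.893421) = 150.460797
L = 1020.924042/150.460797 = 6.7853

Final: 6.7853


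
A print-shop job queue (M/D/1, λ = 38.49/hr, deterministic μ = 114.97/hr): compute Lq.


ρ = 38.49/114.97 = 0.3348
M/D/1: Lq = ρ²/(2(1−ρ)) = 0.1121/(2·0.6652) = 0.08424

Final: 0.08424


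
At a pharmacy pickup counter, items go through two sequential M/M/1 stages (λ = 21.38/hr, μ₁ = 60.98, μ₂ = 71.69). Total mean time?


Each node sees arrival rate λ = 21.38/hr (tandem ⇒ throughput preserved).
W₁ = 1/(μ₁−λ) = 1/(60.98−21.38) = 0.02525 hr
W₂ = 1/(μ₂−λ) = 1/(71.69−21.38) = 0.01988 hr
W_total = W₁ + W₂ = 0.02525 + 0.01988 = 0.04513 hr

Final: 0.04513 hr


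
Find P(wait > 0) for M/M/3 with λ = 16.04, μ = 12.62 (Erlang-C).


a = λ/μ = 1.2710; ρ = a/3 = 0.4237
P₀ = 0.272296 (from M/M/c formula)
C(c,a) = [a^c/(c!(1−ρ))]·P₀ = [2.05322/(6·0.5763)]·0.272296
= 0.59376·0.272296 = 0.161678

Final: 0.161678


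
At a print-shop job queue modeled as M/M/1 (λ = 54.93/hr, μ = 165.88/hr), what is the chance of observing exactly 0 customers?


ρ = 54.93/165.88 = 0.3311
P_n = (1−ρ)·ρ^n = (1 − 0.3311)·0.3311^0 = 0.6689·1.000000 = 0.668857

Final: 0.668857


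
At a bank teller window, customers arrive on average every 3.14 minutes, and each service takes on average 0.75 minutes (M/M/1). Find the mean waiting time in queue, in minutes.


λ = 60/3.14 = 19.1083 /hr
μ = 60/0.75 = 80.0000 /hr
ρ = λ/μ = 19.1083/80.0000 = 0.2389
Wq = ρ/(μ−λ) = 0.2389/(80.0000−19.1083) = 0.003923 hr
In minutes: 0.003923·60 = 0.2354 min

Final: 0.2354 min


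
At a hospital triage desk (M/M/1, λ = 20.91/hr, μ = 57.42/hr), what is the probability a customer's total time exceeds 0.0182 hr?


W ~ Exponential(μ−λ) for M/M/1.
μ − λ = 57.42 − 20.91 = 36.5100
P(W > t) = e^{−(μ−λ)t} = e^{−0.6645} = 0.514540

Final: 0.514540


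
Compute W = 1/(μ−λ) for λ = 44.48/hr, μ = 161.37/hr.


W = 1/(μ−λ) = 1/(161.37 − 44.48) = 1/116.89 = 0.008555 hr

Final: 0.008555 hr


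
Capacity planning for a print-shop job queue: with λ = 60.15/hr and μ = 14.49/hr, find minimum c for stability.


Stability requires cμ > λ ⇔ c > λ/μ.
λ/μ = 60.15/14.49 = 4.1511
Minimum integer c = ⌊4.1511⌋ + 1 = 5
Check: 5·14.49 = 72.45 > 60.15, while 4·14.49 = 57.96 ≤ 60.15

Final: 5 servers


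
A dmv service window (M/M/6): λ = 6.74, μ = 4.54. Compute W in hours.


a = 1.4846; ρ = 0.2474; P₀ = 0.226544
Lq = P₀·a^c·ρ/(c!(1−ρ)²) = 0.001472
Wq = Lq/λ = 0.001472/6.74 = 0.0002183 hr
W = Wq + 1/μ = 0.0002183 + 0.22026 = 0.22048 hr

Final: 0.22048 hr


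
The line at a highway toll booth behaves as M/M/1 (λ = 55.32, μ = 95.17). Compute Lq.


ρ = 55.32/95.17 = 0.5813
Lq = ρ²/(1−ρ) = 0.3379/0.4187 = 0.8069

Final: 0.8069


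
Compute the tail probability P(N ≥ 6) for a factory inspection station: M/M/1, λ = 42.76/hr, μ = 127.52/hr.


ρ = 42.76/127.52 = 0.3353
P(N ≥ n) = ρ^n = 0.3353^6 = 0.001422

Final: 0.001422


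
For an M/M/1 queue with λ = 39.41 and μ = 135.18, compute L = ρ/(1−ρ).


ρ = λ/μ = 39.41/135.18 = 0.2915
L = ρ/(1−ρ) = 0.2915/(1 − 0.2915) = 0.2915/0.7085 = 0.4115

Final: 0.4115


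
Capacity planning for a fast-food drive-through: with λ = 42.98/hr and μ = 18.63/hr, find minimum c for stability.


Stability requires cμ > λ ⇔ c > λ/μ.
λ/μ = 42.98/18.63 = 2.3070
Minimum integer c = ⌊2.3070⌋ + 1 = 3
Check: 3·18.63 = 55.89 > 42.98, while 2·18.63 = 37.26 ≤ 42.98

Final: 3 servers


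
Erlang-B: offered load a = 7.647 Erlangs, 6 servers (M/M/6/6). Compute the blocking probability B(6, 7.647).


B(c,a) = (a^c/c!) / Σ_{k=0}^{c} a^k/k!
a^6/6! = 277.724405
Σ terms (k=0..6): 1.00000 + 7.64700 + 29.23830 + 74.52844 + 142.47974 + 217.90852 + 277.72440 = 750.526406
B = 277.724405/750.526406 = 0.370039

Final: 0.370039


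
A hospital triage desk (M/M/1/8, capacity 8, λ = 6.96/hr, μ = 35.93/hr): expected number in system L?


ρ = 6.96/35.93 = 0.1937
L = ρ[1 − (K+1)ρ^K + Kρ^(K+1)] / [(1−ρ)(1−ρ^(K+1))]
Numerator: 0.1937·(1 − 9·0.000001983 + 8·0.0000003840) = 0.193707
Denominator: (0.8063)·(1.000000) = 0.806290
L = 0.193707/0.806290 = 0.2402

Final: 0.2402


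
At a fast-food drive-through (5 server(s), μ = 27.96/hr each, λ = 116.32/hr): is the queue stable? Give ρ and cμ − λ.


Total capacity cμ = 5·27.96 = 139.80/hr
ρ = λ/(cμ) = 116.32/139.80 = 0.8320
Stable ⇔ ρ < 1: YES
Spare capacity = cμ − λ = 139.80 − 116.32 = 23.48/hr

Final: ρ = 0.8320; stable; margin = 23.48/hr


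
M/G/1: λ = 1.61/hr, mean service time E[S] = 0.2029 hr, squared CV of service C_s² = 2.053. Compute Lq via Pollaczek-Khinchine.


ρ = λ·E[S] = 1.61·0.2029 = 0.3267
Lq = ρ²(1+C_s²)/(2(1−ρ)) = 0.1067·(1+2.053)/(2·0.6733)
= 0.1067·3.0530/1.3467 = 0.24193

Final: 0.24193


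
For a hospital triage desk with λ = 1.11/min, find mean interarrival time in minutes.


Mean interarrival time = 1/λ = 1/1.11 minute = 0.90090 minute
In minutes: 0.90090 × 1 = 0.9009 min

Final: 0.9009 min


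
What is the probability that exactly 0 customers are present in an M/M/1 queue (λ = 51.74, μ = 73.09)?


ρ = 51.74/73.09 = 0.7079
P_n = (1−ρ)·ρ^n = (1 − 0.7079)·0.7079^0 = 0.2921·1.000000 = 0.292106

Final: 0.292106


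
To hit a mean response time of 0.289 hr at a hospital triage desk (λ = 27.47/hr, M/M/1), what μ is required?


W = 1/(μ−λ) ⇒ μ − λ = 1/W = 1/0.289 = 3.4602
μ = λ + 1/W = 27.47 + 3.4602 = 30.9302 per hr

Final: 30.9302 /hr


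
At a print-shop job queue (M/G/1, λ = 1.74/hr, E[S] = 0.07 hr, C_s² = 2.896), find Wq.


ρ = λ·E[S] = 1.74·0.07 = 0.1218
E[S²] = E[S]²(1+C_s²) = 0.07²·(1+2.896) = 0.019090
Wq = λ·E[S²]/(2(1−ρ)) = 1.74·0.019090/(2·0.8782) = 0.01891 hr

Final: 0.01891 hr


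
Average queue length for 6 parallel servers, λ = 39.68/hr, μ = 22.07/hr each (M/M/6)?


a = λ/μ = 1.7979; ρ = a/6 = 0.2997
P₀ = 0.165516
Lq = P₀·a^c·ρ / (c!·(1−ρ)²) = 0.165516·33.77660·0.2997/(720·0.49049)
= 0.004744

Final: 0.004744


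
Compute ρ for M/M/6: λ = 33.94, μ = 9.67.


ρ = λ/(cμ) = 33.94/(6·9.67) = 33.94/58.02 = 0.5850

Final: 0.5850


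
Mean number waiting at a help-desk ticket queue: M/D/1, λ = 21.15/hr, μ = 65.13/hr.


ρ = 21.15/65.13 = 0.3247
M/D/1: Lq = ρ²/(2(1−ρ)) = 0.1055/(2·0.6753) = 0.07808

Final: 0.07808


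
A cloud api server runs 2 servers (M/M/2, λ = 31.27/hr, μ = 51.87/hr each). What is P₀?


a = λ/μ = 31.27/51.87 = 0.6029; ρ = a/c = 0.3014
Σ_{k=0}^{1} a^k/k! (terms k=0..1) = 1.00000 + 0.60285 = 1.60285
Tail: a^2/(2!(1−ρ)) = 0.36343/(2·0.6986) = 0.26012
P₀ = 1/(1.60285 + 0.26012) = 1/1.86298 = 0.536775

Final: 0.536775


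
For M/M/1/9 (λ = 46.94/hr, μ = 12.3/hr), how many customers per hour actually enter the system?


ρ = 3.8163; P_K = (1−ρ)ρ^9/(1−ρ^10) = 0.737964
λ_eff = λ(1 − P_K) = 46.94·(1 − 0.737964) = 46.94·0.262036 = 12.2999 /hr

Final: 12.2999 /hr


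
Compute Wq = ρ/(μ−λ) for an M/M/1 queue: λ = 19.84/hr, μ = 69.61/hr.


ρ = 19.84/69.61 = 0.2850
Wq = ρ/(μ−λ) = 0.2850/(69.61 − 19.84) = 0.2850/49.77 = 0.005727 hr

Final: 0.005727 hr


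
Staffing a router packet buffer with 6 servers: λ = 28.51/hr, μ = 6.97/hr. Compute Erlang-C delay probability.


a = λ/μ = 4.0904; ρ = a/6 = 0.6817
P₀ = 0.015036 (from M/M/c formula)
C(c,a) = [a^c/(c!(1−ρ))]·P₀ = [4683.67374/(720·0.3183)]·0.015036
= 20.43902·0.015036 = 0.307320

Final: 0.307320


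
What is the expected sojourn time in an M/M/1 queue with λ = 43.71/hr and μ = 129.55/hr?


W = 1/(μ−λ) = 1/(129.55 − 43.71) = 1/85.84 = 0.01165 hr

Final: 0.01165 hr


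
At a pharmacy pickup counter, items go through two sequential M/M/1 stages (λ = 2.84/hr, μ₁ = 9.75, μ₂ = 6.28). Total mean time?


Each node sees arrival rate λ = 2.84/hr (tandem ⇒ throughput preserved).
W₁ = 1/(μ₁−λ) = 1/(9.75−2.84) = 0.14472 hr
W₂ = 1/(μ₂−λ) = 1/(6.28−2.84) = 0.29070 hr
W_total = W₁ + W₂ = 0.14472 + 0.29070 = 0.43542 hr

Final: 0.43542 hr


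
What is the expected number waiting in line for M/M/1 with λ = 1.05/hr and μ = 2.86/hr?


ρ = 1.05/2.86 = 0.3671
Lq = ρ²/(1−ρ) = 0.1348/0.6329 = 0.2130

Final: 0.2130


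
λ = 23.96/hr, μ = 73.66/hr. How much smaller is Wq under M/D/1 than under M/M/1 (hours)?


ρ = 23.96/73.66 = 0.3253
Wq(M/M/1) = ρ/(μ−λ) = 0.3253/49.70 = 0.006545 hr
Wq(M/D/1) = ρ/(2(μ−λ)) = 0.003272 hr
Savings = 0.006545 − 0.003272 = 0.003272 hr

Final: 0.003272 hr


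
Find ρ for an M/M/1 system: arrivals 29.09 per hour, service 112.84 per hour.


ρ = λ/μ = 29.09/112.84 = 0.2578

Final: 0.2578


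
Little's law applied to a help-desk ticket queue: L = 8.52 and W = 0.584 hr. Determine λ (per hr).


λ = L/W = 8.52/0.584 = 14.5890 /hr

Final: 14.5890 /hr


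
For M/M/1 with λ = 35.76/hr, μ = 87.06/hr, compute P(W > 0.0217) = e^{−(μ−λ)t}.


W ~ Exponential(μ−λ) for M/M/1.
μ − λ = 87.06 − 35.76 = 51.3000
P(W > t) = e^{−(μ−λ)t} = e^{−1.1132} = 0.328503

Final: 0.328503


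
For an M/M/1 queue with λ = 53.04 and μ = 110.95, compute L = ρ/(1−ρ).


ρ = λ/μ = 53.04/110.95 = 0.4781
L = ρ/(1−ρ) = 0.4781/(1 − 0.4781) = 0.4781/0.5219 = 0.9159

Final: 0.9159


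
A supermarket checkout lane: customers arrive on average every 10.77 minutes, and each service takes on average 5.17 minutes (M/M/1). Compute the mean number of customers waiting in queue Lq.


λ = 60/10.77 = 5.5710 /hr
μ = 60/5.17 = 11.6054 /hr
ρ = λ/μ = 5.5710/11.6054 = 0.4800
Lq = ρ²/(1−ρ) = 0.2304/0.5200 = 0.4432

Final: 0.4432


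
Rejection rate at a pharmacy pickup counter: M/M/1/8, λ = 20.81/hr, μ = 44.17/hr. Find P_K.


ρ = λ/μ = 20.81/44.17 = 0.4711
P_K = (1−ρ)ρ^K/(1−ρ^(K+1)) = (0.5289·0.002427)/(1 − 0.001144)
= 0.001284/0.998856 = 0.001285

Final: 0.001285


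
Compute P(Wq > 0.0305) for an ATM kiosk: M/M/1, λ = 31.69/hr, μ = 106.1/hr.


ρ = 31.69/106.1 = 0.2987
P(Wq > t) = ρ·e^{−(μ−λ)t} = 0.2987·e^{−2.2695}
= 0.2987·0.103363 = 0.030873

Final: 0.030873


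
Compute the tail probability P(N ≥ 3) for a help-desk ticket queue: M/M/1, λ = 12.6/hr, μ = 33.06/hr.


ρ = 12.6/33.06 = 0.3811
P(N ≥ n) = ρ^n = 0.3811^3 = 0.055361

Final: 0.055361


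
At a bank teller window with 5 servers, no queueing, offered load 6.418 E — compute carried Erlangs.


B(5,6.418) = 0.388604 (Erlang-B)
Carried load = a(1 − B) = 6.418·(1 − 0.388604) = 6.418·0.611396 = 3.9239 E

Final: 3.9239 Erlangs


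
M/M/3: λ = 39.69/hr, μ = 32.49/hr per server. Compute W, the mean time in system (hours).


a = 1.2216; ρ = 0.4072; P₀ = 0.287330
Lq = P₀·a^c·ρ/(c!(1−ρ)²) = 0.10116
Wq = Lq/λ = 0.10116/39.69 = 0.002549 hr
W = Wq + 1/μ = 0.002549 + 0.03078 = 0.03333 hr

Final: 0.03333 hr


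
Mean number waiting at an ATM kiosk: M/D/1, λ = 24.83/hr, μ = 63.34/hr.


ρ = 24.83/63.34 = 0.3920
M/D/1: Lq = ρ²/(2(1−ρ)) = 0.1537/(2·0.6080) = 0.12638

Final: 0.12638


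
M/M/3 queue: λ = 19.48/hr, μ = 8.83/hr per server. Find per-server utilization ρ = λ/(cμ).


ρ = λ/(cμ) = 19.48/(3·8.83) = 19.48/26.49 = 0.7354

Final: 0.7354


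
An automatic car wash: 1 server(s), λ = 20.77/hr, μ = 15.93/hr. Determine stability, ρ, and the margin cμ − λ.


Total capacity cμ = 1·15.93 = 15.93/hr
ρ = λ/(cμ) = 20.77/15.93 = 1.3038
Stable ⇔ ρ < 1: NO
Spare capacity = cμ − λ = 15.93 − 20.77 = -4.84/hr

Final: ρ = 1.3038; unstable; margin = -4.84/hr


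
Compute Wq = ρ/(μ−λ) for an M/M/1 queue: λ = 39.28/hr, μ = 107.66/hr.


ρ = 39.28/107.66 = 0.3649
Wq = ρ/(μ−λ) = 0.3649/(107.66 − 39.28) = 0.3649/68.38 = 0.005336 hr

Final: 0.005336 hr


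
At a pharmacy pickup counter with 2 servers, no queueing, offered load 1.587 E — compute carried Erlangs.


B(2,1.587) = 0.327403 (Erlang-B)
Carried load = a(1 − B) = 1.587·(1 − 0.327403) = 1.587·0.672597 = 1.0674 E

Final: 1.0674 Erlangs


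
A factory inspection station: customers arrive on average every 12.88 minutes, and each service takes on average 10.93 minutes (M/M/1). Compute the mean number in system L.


λ = 60/12.88 = 4.6584 /hr
μ = 60/10.93 = 5.4895 /hr
ρ = λ/μ = 4.6584/5.4895 = 0.8486
L = ρ/(1−ρ) = 0.8486/0.1514 = 5.6051

Final: 5.6051


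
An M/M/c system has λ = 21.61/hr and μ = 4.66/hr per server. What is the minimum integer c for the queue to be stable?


Stability requires cμ > λ ⇔ c > λ/μ.
λ/μ = 21.61/4.66 = 4.6373
Minimum integer c = ⌊4.6373⌋ + 1 = 5
Check: 5·4.66 = 23.30 > 21.61, while 4·4.66 = 18.64 ≤ 21.61

Final: 5 servers


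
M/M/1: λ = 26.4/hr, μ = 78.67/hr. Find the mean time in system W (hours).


W = 1/(μ−λ) = 1/(78.67 − 26.4) = 1/52.27 = 0.01913 hr

Final: 0.01913 hr


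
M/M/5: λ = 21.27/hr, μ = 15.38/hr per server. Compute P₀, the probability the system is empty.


a = λ/μ = 21.27/15.38 = 1.3830; ρ = a/c = 0.2766
Σ_{k=0}^{4} a^k/k! (terms k=0..4) = 1.00000 + 1.38296 + 0.95630 + 0.44084 + 0.15242 = 3.93252
Tail: a^5/(5!(1−ρ)) = 5.05890/(120·0.7234) = 0.05828
P₀ = 1/(3.93252 + 0.05828) = 1/3.99080 = 0.250577

Final: 0.250577


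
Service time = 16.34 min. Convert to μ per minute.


μ = 1/(service time) in consistent units.
1 minute = 1 min, so μ = 1/16.34 = 0.06120 per minute

Final: 0.06120 /min


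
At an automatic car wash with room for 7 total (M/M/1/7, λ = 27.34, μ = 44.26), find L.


ρ = 27.34/44.26 = 0.6177
L = ρ[1 − (K+1)ρ^K + Kρ^(K+1)] / [(1−ρ)(1−ρ^(K+1))]
Numerator: 0.6177·(1 − 8·0.034317 + 7·0.021198) = 0.539789
Denominator: (0.3823)·(0.978802) = 0.374183
L = 0.539789/0.374183 = 1.4426

Final: 1.4426


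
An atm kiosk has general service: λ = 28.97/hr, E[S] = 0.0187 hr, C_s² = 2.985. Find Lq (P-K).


ρ = λ·E[S] = 28.97·0.0187 = 0.5417
Lq = ρ²(1+C_s²)/(2(1−ρ)) = 0.2935·(1+2.985)/(2·0.4583)
= 0.2935·3.9850/0.9165 = 1.27604

Final: 1.27604


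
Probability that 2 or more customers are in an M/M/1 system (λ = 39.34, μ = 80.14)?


ρ = 39.34/80.14 = 0.4909
P(N ≥ n) = ρ^n = 0.4909^2 = 0.240974

Final: 0.240974


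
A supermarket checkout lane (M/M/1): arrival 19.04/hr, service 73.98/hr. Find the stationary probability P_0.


ρ = 19.04/73.98 = 0.2574
P_n = (1−ρ)·ρ^n = (1 − 0.2574)·0.2574^0 = 0.7426·1.000000 = 0.742633

Final: 0.742633


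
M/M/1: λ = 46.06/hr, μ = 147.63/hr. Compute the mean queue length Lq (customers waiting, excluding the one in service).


ρ = 46.06/147.63 = 0.3120
Lq = ρ²/(1−ρ) = 0.09734/0.6880 = 0.1415

Final: 0.1415


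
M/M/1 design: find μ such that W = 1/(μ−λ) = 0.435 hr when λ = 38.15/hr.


W = 1/(μ−λ) ⇒ μ − λ = 1/W = 1/0.435 = 2.2989
μ = λ + 1/W = 38.15 + 2.2989 = 40.4489 per hr

Final: 40.4489 /hr


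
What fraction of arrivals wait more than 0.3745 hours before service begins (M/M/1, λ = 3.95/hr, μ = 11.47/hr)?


ρ = 3.95/11.47 = 0.3444
P(Wq > t) = ρ·e^{−(μ−λ)t} = 0.3444·e^{−2.8162}
= 0.3444·0.059830 = 0.020604

Final: 0.020604


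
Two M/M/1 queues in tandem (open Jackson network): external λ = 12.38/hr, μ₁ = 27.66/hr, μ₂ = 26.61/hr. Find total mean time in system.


Each node sees arrival rate λ = 12.38/hr (tandem ⇒ throughput preserved).
W₁ = 1/(μ₁−λ) = 1/(27.66−12.38) = 0.06545 hr
W₂ = 1/(μ₂−λ) = 1/(26.61−12.38) = 0.07027 hr
W_total = W₁ + W₂ = 0.06545 + 0.07027 = 0.13572 hr

Final: 0.13572 hr


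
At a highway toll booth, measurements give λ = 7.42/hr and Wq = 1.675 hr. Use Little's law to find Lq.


Lq = λWq = 7.42·1.675 = 12.4285

Final: 12.4285


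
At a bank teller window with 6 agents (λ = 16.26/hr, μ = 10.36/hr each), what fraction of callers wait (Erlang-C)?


a = λ/μ = 1.5695; ρ = a/6 = 0.2616
P₀ = 0.208080 (from M/M/c formula)
C(c,a) = [a^c/(c!(1−ρ))]·P₀ = [14.94737/(720·0.7384)]·0.208080
= 0.02811·0.208080 = 0.005850

Final: 0.005850


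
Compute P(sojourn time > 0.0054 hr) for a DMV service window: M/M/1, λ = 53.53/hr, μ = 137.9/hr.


W ~ Exponential(μ−λ) for M/M/1.
μ − λ = 137.9 − 53.53 = 84.3700
P(W > t) = e^{−(μ−λ)t} = e^{−0.4556} = 0.634069

Final: 0.634069


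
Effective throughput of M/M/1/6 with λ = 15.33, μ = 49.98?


ρ = 0.3067; P_K = (1−ρ)ρ^6/(1−ρ^7) = 0.0005774
λ_eff = λ(1 − P_K) = 15.33·(1 − 0.0005774) = 15.33·0.999423 = 15.3211 /hr

Final: 15.3211 /hr


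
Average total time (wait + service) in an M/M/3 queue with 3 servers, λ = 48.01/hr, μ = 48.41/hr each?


a = 0.9917; ρ = 0.3306; P₀ = 0.366790
Lq = P₀·a^c·ρ/(c!(1−ρ)²) = 0.04399
Wq = Lq/λ = 0.04399/48.01 = 0.0009162 hr
W = Wq + 1/μ = 0.0009162 + 0.02066 = 0.02157 hr

Final: 0.02157 hr


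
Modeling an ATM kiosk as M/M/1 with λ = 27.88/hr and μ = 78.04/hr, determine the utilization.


ρ = λ/μ = 27.88/78.04 = 0.3573

Final: 0.3573


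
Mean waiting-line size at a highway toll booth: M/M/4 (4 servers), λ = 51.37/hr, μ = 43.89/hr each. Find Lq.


a = λ/μ = 1.1704; ρ = a/4 = 0.2926
P₀ = 0.309297
Lq = P₀·a^c·ρ / (c!·(1−ρ)²) = 0.309297·1.87662·0.2926/(24·0.50041)
= 0.01414

Final: 0.01414


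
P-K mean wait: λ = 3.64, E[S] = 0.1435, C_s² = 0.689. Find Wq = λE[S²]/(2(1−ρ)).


ρ = λ·E[S] = 3.64·0.1435 = 0.5223
E[S²] = E[S]²(1+C_s²) = 0.1435²·(1+0.689) = 0.034780
Wq = λ·E[S²]/(2(1−ρ)) = 3.64·0.034780/(2·0.4777) = 0.13252 hr

Final: 0.13252 hr


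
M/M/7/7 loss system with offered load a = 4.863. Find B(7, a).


B(c,a) = (a^c/c!) / Σ_{k=0}^{c} a^k/k!
a^7/7! = 12.761430
Σ terms (k=0..7): 1.00000 + 4.86300 + 11.82438 + 19.16733 + 23.30268 + 22.66418 + 18.36932 + 12.76143 = 113.952327
B = 12.761430/113.952327 = 0.111989

Final: 0.111989


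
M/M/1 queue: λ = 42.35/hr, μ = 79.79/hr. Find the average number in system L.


ρ = λ/μ = 42.35/79.79 = 0.5308
L = ρ/(1−ρ) = 0.5308/(1 − 0.5308) = 0.5308/0.4692 = 1.1311

Final: 1.1311


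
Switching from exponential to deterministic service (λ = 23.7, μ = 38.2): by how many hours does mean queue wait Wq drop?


ρ = 23.7/38.2 = 0.6204
Wq(M/M/1) = ρ/(μ−λ) = 0.6204/14.50 = 0.04279 hr
Wq(M/D/1) = ρ/(2(μ−λ)) = 0.02139 hr
Savings = 0.04279 − 0.02139 = 0.02139 hr

Final: 0.02139 hr


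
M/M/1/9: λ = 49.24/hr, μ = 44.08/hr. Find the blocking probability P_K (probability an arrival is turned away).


ρ = λ/μ = 49.24/44.08 = 1.1171
P_K = (1−ρ)ρ^K/(1−ρ^(K+1)) = (-0.1171·2.708246)/(1 − 3.025273)
= -0.317027/-2.025273 = 0.156535

Final: 0.156535


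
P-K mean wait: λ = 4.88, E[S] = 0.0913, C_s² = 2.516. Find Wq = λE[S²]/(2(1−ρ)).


ρ = λ·E[S] = 4.88·0.0913 = 0.4455
E[S²] = E[S]²(1+C_s²) = 0.0913²·(1+2.516) = 0.029308
Wq = λ·E[S²]/(2(1−ρ)) = 4.88·0.029308/(2·0.5545) = 0.12898 hr

Final: 0.12898 hr


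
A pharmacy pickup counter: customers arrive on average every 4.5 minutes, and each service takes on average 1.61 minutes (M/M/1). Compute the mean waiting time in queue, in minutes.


λ = 60/4.5 = 13.3333 /hr
μ = 60/1.61 = 37.2671 /hr
ρ = λ/μ = 13.3333/37.2671 = 0.3578
Wq = ρ/(μ−λ) = 0.3578/(37.2671−13.3333) = 0.01495 hr
In minutes: 0.01495·60 = 0.8969 min

Final: 0.8969 min


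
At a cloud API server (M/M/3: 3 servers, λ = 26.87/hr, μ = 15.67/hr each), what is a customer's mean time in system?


a = 1.7147; ρ = 0.5716; P₀ = 0.162698
Lq = P₀·a^c·ρ/(c!(1−ρ)²) = 0.42576
Wq = Lq/λ = 0.42576/26.87 = 0.01585 hr
W = Wq + 1/μ = 0.01585 + 0.06382 = 0.07966 hr

Final: 0.07966 hr


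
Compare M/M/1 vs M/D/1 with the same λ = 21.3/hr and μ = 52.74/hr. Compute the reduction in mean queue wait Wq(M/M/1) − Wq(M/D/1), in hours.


ρ = 21.3/52.74 = 0.4039
Wq(M/M/1) = ρ/(μ−λ) = 0.4039/31.44 = 0.01285 hr
Wq(M/D/1) = ρ/(2(μ−λ)) = 0.006423 hr
Savings = 0.01285 − 0.006423 = 0.006423 hr

Final: 0.006423 hr


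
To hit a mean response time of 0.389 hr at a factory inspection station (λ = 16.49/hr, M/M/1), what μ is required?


W = 1/(μ−λ) ⇒ μ − λ = 1/W = 1/0.389 = 2.5707
μ = λ + 1/W = 16.49 + 2.5707 = 19.0607 per hr

Final: 19.0607 /hr


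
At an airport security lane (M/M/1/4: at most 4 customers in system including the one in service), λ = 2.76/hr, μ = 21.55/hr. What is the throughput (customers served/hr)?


ρ = 0.1281; P_K = (1−ρ)ρ^4/(1−ρ^5) = 0.0002346
λ_eff = λ(1 − P_K) = 2.76·(1 − 0.0002346) = 2.76·0.999765 = 2.7594 /hr

Final: 2.7594 /hr


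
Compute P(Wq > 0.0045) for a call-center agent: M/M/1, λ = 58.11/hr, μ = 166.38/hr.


ρ = 58.11/166.38 = 0.3493
P(Wq > t) = ρ·e^{−(μ−λ)t} = 0.3493·e^{−0.4872}
= 0.3493·0.614335 = 0.214563

Final: 0.214563


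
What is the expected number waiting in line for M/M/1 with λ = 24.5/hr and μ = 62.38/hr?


ρ = 24.5/62.38 = 0.3928
Lq = ρ²/(1−ρ) = 0.1543/0.6072 = 0.2540

Final: 0.2540


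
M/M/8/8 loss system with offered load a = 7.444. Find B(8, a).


B(c,a) = (a^c/c!) / Σ_{k=0}^{c} a^k/k!
a^8/8! = 233.846240
Σ terms (k=0..8): 1.00000 + 7.44400 + 27.70657 + 68.74923 + 127.94232 + 190.48052 + 236.32284 + 251.31246 + 233.84624 = 1144.804174
B = 233.846240/1144.804174 = 0.204267

Final: 0.204267


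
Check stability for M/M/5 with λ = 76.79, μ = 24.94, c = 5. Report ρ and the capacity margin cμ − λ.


Total capacity cμ = 5·24.94 = 124.70/hr
ρ = λ/(cμ) = 76.79/124.70 = 0.6158
Stable ⇔ ρ < 1: YES
Spare capacity = cμ − λ = 124.70 − 76.79 = 47.91/hr

Final: ρ = 0.6158; stable; margin = 47.91/hr


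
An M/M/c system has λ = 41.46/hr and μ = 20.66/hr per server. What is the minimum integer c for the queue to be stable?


Stability requires cμ > λ ⇔ c > λ/μ.
λ/μ = 41.46/20.66 = 2.0068
Minimum integer c = ⌊2.0068⌋ + 1 = 3
Check: 3·20.66 = 61.98 > 41.46, while 2·20.66 = 41.32 ≤ 41.46

Final: 3 servers


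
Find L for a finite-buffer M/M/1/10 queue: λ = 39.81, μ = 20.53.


ρ = 39.81/20.53 = 1.9391
L = ρ[1 − (K+1)ρ^K + Kρ^(K+1)] / [(1−ρ)(1−ρ^(K+1))]
Numerator: 1.9391·(1 − 11·751.678766 + 10·1457.590437) = 12232.777136
Denominator: (-0.9391)·(-1456.590437) = 1367.903732
L = 12232.777136/1367.903732 = 8.9427

Final: 8.9427


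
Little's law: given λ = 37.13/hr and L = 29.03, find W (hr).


W = L/λ = 29.03/37.13 = 0.7818 hr

Final: 0.7818 hr


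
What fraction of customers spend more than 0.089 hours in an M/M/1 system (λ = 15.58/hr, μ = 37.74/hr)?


W ~ Exponential(μ−λ) for M/M/1.
μ − λ = 37.74 − 15.58 = 22.1600
P(W > t) = e^{−(μ−λ)t} = e^{−1.9722} = 0.139145

Final: 0.139145


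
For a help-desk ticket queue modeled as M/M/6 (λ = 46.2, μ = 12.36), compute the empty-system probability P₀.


a = λ/μ = 46.2/12.36 = 3.7379; ρ = a/c = 0.6230
Σ_{k=0}^{5} a^k/k! (terms k=0..5) = 1.00000 + 3.73786 + 6.98581 + 8.70401 + 8.13360 + 6.08046 = 34.64174
Tail: a^6/(6!(1−ρ)) = 2727.35097/(720·0.3770) = 10.04711
P₀ = 1/(34.64174 + 10.04711) = 1/44.68885 = 0.022377

Final: 0.022377


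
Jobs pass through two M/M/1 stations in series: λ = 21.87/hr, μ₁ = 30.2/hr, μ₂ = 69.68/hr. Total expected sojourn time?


Each node sees arrival rate λ = 21.87/hr (tandem ⇒ throughput preserved).
W₁ = 1/(μ₁−λ) = 1/(30.2−21.87) = 0.12005 hr
W₂ = 1/(μ₂−λ) = 1/(69.68−21.87) = 0.02092 hr
W_total = W₁ + W₂ = 0.12005 + 0.02092 = 0.14096 hr

Final: 0.14096 hr


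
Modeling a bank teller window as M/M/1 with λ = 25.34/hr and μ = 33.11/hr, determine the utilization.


ρ = λ/μ = 25.34/33.11 = 0.7653

Final: 0.7653


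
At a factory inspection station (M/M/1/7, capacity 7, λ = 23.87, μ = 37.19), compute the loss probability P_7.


ρ = λ/μ = 23.87/37.19 = 0.6418
P_K = (1−ρ)ρ^K/(1−ρ^(K+1)) = (0.3582·0.044873)/(1 − 0.028801)
= 0.016072/0.971199 = 0.016548

Final: 0.016548


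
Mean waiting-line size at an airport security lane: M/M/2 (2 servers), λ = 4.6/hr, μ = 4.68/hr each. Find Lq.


a = λ/μ = 0.9829; ρ = a/2 = 0.4915
P₀ = 0.340974
Lq = P₀·a^c·ρ / (c!·(1−ρ)²) = 0.340974·0.96610·0.4915/(2·0.25862)
= 0.31299

Final: 0.31299


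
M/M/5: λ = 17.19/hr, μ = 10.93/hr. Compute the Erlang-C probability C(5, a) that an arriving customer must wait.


a = λ/μ = 1.5727; ρ = a/5 = 0.3145
P₀ = 0.207050 (from M/M/c formula)
C(c,a) = [a^c/(c!(1−ρ))]·P₀ = [9.62229/(120·0.6855)]·0.207050
= 0.11698·0.207050 = 0.024221

Final: 0.024221


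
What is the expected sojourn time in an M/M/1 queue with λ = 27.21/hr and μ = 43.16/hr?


W = 1/(μ−λ) = 1/(43.16 − 27.21) = 1/15.95 = 0.06270 hr

Final: 0.06270 hr


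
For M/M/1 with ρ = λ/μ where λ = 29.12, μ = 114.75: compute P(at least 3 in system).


ρ = 29.12/114.75 = 0.2538
P(N ≥ n) = ρ^n = 0.2538^3 = 0.016342

Final: 0.016342


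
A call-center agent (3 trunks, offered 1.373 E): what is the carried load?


B(3,1.373) = 0.115129 (Erlang-B)
Carried load = a(1 − B) = 1.373·(1 − 0.115129) = 1.373·0.884871 = 1.2149 E

Final: 1.2149 Erlangs


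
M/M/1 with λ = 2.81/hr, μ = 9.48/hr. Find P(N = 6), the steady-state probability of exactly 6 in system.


ρ = 2.81/9.48 = 0.2964
P_n = (1−ρ)·ρ^n = (1 − 0.2964)·0.2964^6 = 0.7036·0.0006782 = 0.0004772

Final: 0.0004772


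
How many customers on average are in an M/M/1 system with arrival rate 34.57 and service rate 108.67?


ρ = λ/μ = 34.57/108.67 = 0.3181
L = ρ/(1−ρ) = 0.3181/(1 − 0.3181) = 0.3181/0.6819 = 0.4665

Final: 0.4665


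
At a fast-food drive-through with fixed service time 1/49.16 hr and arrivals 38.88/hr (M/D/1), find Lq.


ρ = 38.88/49.16 = 0.7909
M/D/1: Lq = ρ²/(2(1−ρ)) = 0.6255/(2·0.2091) = 1.49561

Final: 1.49561


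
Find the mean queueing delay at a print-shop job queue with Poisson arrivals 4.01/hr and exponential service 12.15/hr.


ρ = 4.01/12.15 = 0.3300
Wq = ρ/(μ−λ) = 0.3300/(12.15 − 4.01) = 0.3300/8.14 = 0.04055 hr

Final: 0.04055 hr


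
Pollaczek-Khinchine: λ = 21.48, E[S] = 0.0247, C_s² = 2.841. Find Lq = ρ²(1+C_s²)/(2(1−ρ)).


ρ = λ·E[S] = 21.48·0.0247 = 0.5306
Lq = ρ²(1+C_s²)/(2(1−ρ)) = 0.2815·(1+2.841)/(2·0.4694)
= 0.2815·3.8410/0.9389 = 1.15158

Final: 1.15158


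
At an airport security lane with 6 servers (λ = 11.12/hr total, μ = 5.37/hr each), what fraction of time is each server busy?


ρ = λ/(cμ) = 11.12/(6·5.37) = 11.12/32.22 = 0.3451

Final: 0.3451


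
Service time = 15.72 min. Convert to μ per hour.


μ = 1/(service time) in consistent units.
1 hour = 60 min, so μ = 60/15.72 = 3.8168 per hour

Final: 3.8168 /hr


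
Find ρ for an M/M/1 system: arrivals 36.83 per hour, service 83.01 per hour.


ρ = λ/μ = 36.83/83.01 = 0.4437

Final: 0.4437


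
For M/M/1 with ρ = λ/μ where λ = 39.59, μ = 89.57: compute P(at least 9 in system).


ρ = 39.59/89.57 = 0.4420
P(N ≥ n) = ρ^n = 0.4420^9 = 0.0006439

Final: 0.0006439


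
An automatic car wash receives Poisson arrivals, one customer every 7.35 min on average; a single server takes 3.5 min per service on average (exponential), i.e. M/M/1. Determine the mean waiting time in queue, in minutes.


λ = 60/7.35 = 8.1633 /hr
μ = 60/3.5 = 17.1429 /hr
ρ = λ/μ = 8.1633/17.1429 = 0.4762
Wq = ρ/(μ−λ) = 0.4762/(17.1429−8.1633) = 0.05303 hr
In minutes: 0.05303·60 = 3.182 min

Final: 3.182 min


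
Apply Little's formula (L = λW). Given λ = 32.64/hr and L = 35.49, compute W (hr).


W = L/λ = 35.49/32.64 = 1.0873 hr

Final: 1.0873 hr


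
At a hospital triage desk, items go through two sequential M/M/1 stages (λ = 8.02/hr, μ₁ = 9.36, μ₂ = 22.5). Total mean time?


Each node sees arrival rate λ = 8.02/hr (tandem ⇒ throughput preserved).
W₁ = 1/(μ₁−λ) = 1/(9.36−8.02) = 0.74627 hr
W₂ = 1/(μ₂−λ) = 1/(22.5−8.02) = 0.06906 hr
W_total = W₁ + W₂ = 0.74627 + 0.06906 = 0.81533 hr

Final: 0.81533 hr


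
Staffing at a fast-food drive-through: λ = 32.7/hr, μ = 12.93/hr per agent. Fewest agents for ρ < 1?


Stability requires cμ > λ ⇔ c > λ/μ.
λ/μ = 32.7/12.93 = 2.5290
Minimum integer c = ⌊2.5290⌋ + 1 = 3
Check: 3·12.93 = 38.79 > 32.7, while 2·12.93 = 25.86 ≤ 32.7

Final: 3 servers


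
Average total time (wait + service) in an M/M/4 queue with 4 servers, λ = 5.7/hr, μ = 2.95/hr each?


a = 1.9322; ρ = 0.4831; P₀ = 0.140358
Lq = P₀·a^c·ρ/(c!(1−ρ)²) = 0.14734
Wq = Lq/λ = 0.14734/5.7 = 0.02585 hr
W = Wq + 1/μ = 0.02585 + 0.33898 = 0.36483 hr

Final: 0.36483 hr


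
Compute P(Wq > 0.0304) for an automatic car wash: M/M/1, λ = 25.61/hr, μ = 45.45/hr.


ρ = 25.61/45.45 = 0.5635
P(Wq > t) = ρ·e^{−(μ−λ)t} = 0.5635·e^{−0.6031}
= 0.5635·0.547093 = 0.308274

Final: 0.308274


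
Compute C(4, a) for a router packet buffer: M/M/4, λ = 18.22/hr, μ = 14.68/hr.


a = λ/μ = 1.2411; ρ = a/4 = 0.3103
P₀ = 0.287905 (from M/M/c formula)
C(c,a) = [a^c/(c!(1−ρ))]·P₀ = [2.37295/(24·0.6897)]·0.287905
= 0.14335·0.287905 = 0.041272

Final: 0.041272


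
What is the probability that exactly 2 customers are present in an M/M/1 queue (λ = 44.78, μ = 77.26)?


ρ = 44.78/77.26 = 0.5796
P_n = (1−ρ)·ρ^n = (1 − 0.5796)·0.5796^2 = 0.4204·0.335938 = 0.141228

Final: 0.141228
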